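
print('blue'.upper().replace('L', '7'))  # B7UE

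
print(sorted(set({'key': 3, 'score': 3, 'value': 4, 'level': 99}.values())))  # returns [3, 4, 99]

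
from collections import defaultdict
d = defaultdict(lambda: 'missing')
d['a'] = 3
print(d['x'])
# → missing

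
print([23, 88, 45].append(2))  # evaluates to None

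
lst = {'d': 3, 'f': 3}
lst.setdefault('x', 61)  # 61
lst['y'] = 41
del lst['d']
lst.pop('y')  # 41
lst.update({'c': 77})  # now {'f': 3, 'x': 61, 'c': 77}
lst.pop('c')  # 77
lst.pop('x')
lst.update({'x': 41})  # {'f': 3, 'x': 41}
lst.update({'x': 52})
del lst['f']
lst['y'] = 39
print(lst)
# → {'x': 52, 'y': 39}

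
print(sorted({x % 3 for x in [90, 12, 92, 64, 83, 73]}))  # [0, 1, 2]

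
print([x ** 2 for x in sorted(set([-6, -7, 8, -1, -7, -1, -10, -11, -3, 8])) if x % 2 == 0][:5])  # [100, 36, 64]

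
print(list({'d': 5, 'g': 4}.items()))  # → [('d', 5), ('g', 4)]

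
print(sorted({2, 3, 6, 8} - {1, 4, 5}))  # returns [2, 3, 6, 8]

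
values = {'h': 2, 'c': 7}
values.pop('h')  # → 2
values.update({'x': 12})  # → {'c': 7, 'x': 12}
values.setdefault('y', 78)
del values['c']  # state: {'x': 12, 'y': 78}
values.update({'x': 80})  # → {'x': 80, 'y': 78}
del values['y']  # {'x': 80}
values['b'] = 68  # {'x': 80, 'b': 68}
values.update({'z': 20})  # {'x': 80, 'b': 68, 'z': 20}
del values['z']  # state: {'x': 80, 'b': 68}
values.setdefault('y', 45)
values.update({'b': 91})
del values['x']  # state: {'b': 91, 'y': 45}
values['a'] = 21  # {'b': 91, 'y': 45, 'a': 21}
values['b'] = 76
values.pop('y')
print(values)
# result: {'b': 76, 'a': 21}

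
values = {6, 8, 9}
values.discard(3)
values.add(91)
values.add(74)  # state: {6, 8, 9, 74, 91}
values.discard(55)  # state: {6, 8, 9, 74, 91}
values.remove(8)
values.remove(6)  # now {9, 74, 91}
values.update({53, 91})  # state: {9, 53, 74, 91}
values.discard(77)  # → {9, 53, 74, 91}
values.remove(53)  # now {9, 74, 91}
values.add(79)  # {9, 74, 79, 91}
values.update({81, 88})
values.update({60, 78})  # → {9, 60, 74, 78, 79, 81, 88, 91}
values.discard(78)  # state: {9, 60, 74, 79, 81, 88, 91}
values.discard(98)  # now {9, 60, 74, 79, 81, 88, 91}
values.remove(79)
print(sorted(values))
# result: [9, 60, 74, 81, 88, 91]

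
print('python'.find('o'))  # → 4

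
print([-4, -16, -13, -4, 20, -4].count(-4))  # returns 3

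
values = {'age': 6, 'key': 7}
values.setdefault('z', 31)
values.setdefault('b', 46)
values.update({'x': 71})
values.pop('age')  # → 6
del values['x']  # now {'key': 7, 'z': 31, 'b': 46}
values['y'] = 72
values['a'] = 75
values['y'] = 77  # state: {'key': 7, 'z': 31, 'b': 46, 'y': 77, 'a': 75}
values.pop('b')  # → 46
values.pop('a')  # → 75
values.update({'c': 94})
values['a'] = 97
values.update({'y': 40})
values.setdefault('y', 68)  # 40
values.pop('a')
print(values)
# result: {'key': 7, 'z': 31, 'y': 40, 'c': 94}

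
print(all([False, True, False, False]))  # False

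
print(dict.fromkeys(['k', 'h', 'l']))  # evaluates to {'k': None, 'h': None, 'l': None}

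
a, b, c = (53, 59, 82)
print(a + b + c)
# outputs 194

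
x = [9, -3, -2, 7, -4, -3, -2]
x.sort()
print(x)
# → [-4, -3, -3, -2, -2, 7, 9]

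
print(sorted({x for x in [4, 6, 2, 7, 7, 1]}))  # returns [1, 2, 4, 6, 7]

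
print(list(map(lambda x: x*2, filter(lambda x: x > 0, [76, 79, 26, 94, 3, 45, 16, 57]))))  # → [152, 158, 52, 188, 6, 90, 32, 114]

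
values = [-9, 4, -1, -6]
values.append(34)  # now [-9, 4, -1, -6, 34]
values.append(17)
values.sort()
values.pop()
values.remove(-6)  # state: [-9, -1, 4, 17]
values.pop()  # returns 17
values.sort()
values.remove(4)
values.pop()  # -1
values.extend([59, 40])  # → [-9, 59, 40]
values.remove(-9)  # [59, 40]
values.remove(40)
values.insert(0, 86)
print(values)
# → [86, 59]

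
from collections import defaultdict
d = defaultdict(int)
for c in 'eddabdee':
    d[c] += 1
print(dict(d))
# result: {'e': 3, 'd': 3, 'a': 1, 'b': 1}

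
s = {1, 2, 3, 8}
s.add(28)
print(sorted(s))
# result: [1, 2, 3, 8, 28]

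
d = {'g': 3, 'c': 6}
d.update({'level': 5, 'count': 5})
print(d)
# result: {'g': 3, 'c': 6, 'level': 5, 'count': 5}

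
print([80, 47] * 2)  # [80, 47, 80, 47]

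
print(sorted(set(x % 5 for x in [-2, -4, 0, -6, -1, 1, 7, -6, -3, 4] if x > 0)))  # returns [1, 2, 4]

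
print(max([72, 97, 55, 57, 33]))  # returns 97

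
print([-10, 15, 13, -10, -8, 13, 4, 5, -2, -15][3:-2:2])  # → [-10, 13, 5]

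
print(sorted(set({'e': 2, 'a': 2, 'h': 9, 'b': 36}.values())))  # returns [2, 9, 36]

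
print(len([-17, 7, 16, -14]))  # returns 4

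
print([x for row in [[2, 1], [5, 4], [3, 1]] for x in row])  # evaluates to [2, 1, 5, 4, 3, 1]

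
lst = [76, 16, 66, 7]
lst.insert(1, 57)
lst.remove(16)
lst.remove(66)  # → [76, 57, 7]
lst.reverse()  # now [7, 57, 76]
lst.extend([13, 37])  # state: [7, 57, 76, 13, 37]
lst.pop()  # 37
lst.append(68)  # [7, 57, 76, 13, 68]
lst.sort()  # [7, 13, 57, 68, 76]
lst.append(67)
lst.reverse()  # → [67, 76, 68, 57, 13, 7]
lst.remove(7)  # [67, 76, 68, 57, 13]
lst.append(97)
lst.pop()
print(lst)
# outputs [67, 76, 68, 57, 13]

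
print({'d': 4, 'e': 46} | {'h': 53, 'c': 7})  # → {'d': 4, 'e': 46, 'h': 53, 'c': 7}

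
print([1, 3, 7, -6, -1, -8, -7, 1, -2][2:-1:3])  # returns [7, -8]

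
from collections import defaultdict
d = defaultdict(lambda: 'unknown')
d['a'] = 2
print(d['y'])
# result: unknown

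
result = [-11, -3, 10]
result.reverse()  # [10, -3, -11]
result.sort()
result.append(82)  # [-11, -3, 10, 82]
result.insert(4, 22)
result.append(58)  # [-11, -3, 10, 82, 22, 58]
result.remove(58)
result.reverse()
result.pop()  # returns -11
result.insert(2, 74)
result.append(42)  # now [22, 82, 74, 10, -3, 42]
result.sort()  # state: [-3, 10, 22, 42, 74, 82]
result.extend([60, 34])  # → [-3, 10, 22, 42, 74, 82, 60, 34]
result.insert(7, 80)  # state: [-3, 10, 22, 42, 74, 82, 60, 80, 34]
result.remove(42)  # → [-3, 10, 22, 74, 82, 60, 80, 34]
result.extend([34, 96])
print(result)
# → [-3, 10, 22, 74, 82, 60, 80, 34, 34, 96]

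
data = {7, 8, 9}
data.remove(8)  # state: {7, 9}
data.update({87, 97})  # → {7, 9, 87, 97}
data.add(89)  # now {7, 9, 87, 89, 97}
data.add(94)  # {7, 9, 87, 89, 94, 97}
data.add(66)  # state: {7, 9, 66, 87, 89, 94, 97}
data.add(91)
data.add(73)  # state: {7, 9, 66, 73, 87, 89, 91, 94, 97}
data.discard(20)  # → {7, 9, 66, 73, 87, 89, 91, 94, 97}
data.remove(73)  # {7, 9, 66, 87, 89, 91, 94, 97}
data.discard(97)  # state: {7, 9, 66, 87, 89, 91, 94}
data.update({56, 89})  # {7, 9, 56, 66, 87, 89, 91, 94}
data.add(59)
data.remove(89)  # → {7, 9, 56, 59, 66, 87, 91, 94}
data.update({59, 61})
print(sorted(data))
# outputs [7, 9, 56, 59, 61, 66, 87, 91, 94]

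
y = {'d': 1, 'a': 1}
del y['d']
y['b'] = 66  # {'a': 1, 'b': 66}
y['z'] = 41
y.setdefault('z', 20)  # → 41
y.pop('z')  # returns 41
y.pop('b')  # 66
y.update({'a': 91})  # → {'a': 91}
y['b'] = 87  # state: {'a': 91, 'b': 87}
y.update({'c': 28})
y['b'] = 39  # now {'a': 91, 'b': 39, 'c': 28}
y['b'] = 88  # {'a': 91, 'b': 88, 'c': 28}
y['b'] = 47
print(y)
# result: {'a': 91, 'b': 47, 'c': 28}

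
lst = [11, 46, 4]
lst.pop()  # 4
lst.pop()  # 46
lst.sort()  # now [11]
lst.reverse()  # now [11]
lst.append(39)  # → [11, 39]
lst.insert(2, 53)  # [11, 39, 53]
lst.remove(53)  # [11, 39]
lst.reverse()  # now [39, 11]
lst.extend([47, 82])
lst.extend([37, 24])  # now [39, 11, 47, 82, 37, 24]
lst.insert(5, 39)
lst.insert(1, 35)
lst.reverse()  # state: [24, 39, 37, 82, 47, 11, 35, 39]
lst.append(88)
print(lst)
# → [24, 39, 37, 82, 47, 11, 35, 39, 88]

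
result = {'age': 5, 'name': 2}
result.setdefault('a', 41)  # 41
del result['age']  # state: {'name': 2, 'a': 41}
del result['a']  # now {'name': 2}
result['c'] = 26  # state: {'name': 2, 'c': 26}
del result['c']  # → {'name': 2}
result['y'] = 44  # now {'name': 2, 'y': 44}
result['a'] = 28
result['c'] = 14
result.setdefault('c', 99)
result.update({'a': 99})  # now {'name': 2, 'y': 44, 'a': 99, 'c': 14}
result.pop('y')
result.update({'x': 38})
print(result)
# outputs {'name': 2, 'a': 99, 'c': 14, 'x': 38}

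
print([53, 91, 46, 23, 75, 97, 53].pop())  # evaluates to 53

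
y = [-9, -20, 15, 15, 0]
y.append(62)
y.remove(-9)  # [-20, 15, 15, 0, 62]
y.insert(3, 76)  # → [-20, 15, 15, 76, 0, 62]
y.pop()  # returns 62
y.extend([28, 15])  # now [-20, 15, 15, 76, 0, 28, 15]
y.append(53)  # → [-20, 15, 15, 76, 0, 28, 15, 53]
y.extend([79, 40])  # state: [-20, 15, 15, 76, 0, 28, 15, 53, 79, 40]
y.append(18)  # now [-20, 15, 15, 76, 0, 28, 15, 53, 79, 40, 18]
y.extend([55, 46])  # [-20, 15, 15, 76, 0, 28, 15, 53, 79, 40, 18, 55, 46]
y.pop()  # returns 46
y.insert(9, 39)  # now [-20, 15, 15, 76, 0, 28, 15, 53, 79, 39, 40, 18, 55]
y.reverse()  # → [55, 18, 40, 39, 79, 53, 15, 28, 0, 76, 15, 15, -20]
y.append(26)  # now [55, 18, 40, 39, 79, 53, 15, 28, 0, 76, 15, 15, -20, 26]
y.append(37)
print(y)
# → [55, 18, 40, 39, 79, 53, 15, 28, 0, 76, 15, 15, -20, 26, 37]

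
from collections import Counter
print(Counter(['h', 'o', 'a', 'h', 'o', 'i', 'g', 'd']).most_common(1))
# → [('h', 2)]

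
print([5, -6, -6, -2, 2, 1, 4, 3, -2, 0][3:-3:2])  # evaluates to [-2, 1]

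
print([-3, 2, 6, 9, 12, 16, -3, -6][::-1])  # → [-6, -3, 16, 12, 9, 6, 2, -3]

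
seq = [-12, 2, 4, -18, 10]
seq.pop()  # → 10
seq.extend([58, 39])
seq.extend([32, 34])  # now [-12, 2, 4, -18, 58, 39, 32, 34]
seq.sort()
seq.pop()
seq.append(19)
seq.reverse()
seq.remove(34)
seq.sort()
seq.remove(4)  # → [-18, -12, 2, 19, 32, 39]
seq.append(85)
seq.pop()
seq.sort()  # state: [-18, -12, 2, 19, 32, 39]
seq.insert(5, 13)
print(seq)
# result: [-18, -12, 2, 19, 32, 13, 39]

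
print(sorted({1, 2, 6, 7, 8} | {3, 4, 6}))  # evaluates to [1, 2, 3, 4, 6, 7, 8]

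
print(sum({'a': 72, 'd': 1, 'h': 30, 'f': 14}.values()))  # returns 117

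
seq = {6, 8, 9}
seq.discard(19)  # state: {6, 8, 9}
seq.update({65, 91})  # {6, 8, 9, 65, 91}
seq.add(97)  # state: {6, 8, 9, 65, 91, 97}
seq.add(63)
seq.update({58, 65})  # {6, 8, 9, 58, 63, 65, 91, 97}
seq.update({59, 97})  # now {6, 8, 9, 58, 59, 63, 65, 91, 97}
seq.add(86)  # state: {6, 8, 9, 58, 59, 63, 65, 86, 91, 97}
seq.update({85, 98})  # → {6, 8, 9, 58, 59, 63, 65, 85, 86, 91, 97, 98}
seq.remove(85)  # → {6, 8, 9, 58, 59, 63, 65, 86, 91, 97, 98}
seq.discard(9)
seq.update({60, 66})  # {6, 8, 58, 59, 60, 63, 65, 66, 86, 91, 97, 98}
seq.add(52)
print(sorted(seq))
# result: [6, 8, 52, 58, 59, 60, 63, 65, 66, 86, 91, 97, 98]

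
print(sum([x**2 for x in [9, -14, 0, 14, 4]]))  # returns 489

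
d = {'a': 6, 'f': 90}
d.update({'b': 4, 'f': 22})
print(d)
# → {'a': 6, 'f': 22, 'b': 4}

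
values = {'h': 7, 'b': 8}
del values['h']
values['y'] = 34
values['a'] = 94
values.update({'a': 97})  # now {'b': 8, 'y': 34, 'a': 97}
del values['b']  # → {'y': 34, 'a': 97}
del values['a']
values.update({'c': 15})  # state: {'y': 34, 'c': 15}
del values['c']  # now {'y': 34}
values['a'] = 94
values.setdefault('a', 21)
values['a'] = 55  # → {'y': 34, 'a': 55}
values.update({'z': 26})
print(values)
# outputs {'y': 34, 'a': 55, 'z': 26}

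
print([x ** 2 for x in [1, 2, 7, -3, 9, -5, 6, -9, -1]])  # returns [1, 4, 49, 9, 81, 25, 36, 81, 1]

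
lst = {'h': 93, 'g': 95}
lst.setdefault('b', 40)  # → 40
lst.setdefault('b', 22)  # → 40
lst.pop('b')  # 40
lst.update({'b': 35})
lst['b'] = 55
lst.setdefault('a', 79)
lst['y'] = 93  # {'h': 93, 'g': 95, 'b': 55, 'a': 79, 'y': 93}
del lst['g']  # {'h': 93, 'b': 55, 'a': 79, 'y': 93}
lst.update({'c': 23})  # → {'h': 93, 'b': 55, 'a': 79, 'y': 93, 'c': 23}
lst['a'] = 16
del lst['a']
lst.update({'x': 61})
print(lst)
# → {'h': 93, 'b': 55, 'y': 93, 'c': 23, 'x': 61}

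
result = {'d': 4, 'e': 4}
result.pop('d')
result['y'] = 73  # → {'e': 4, 'y': 73}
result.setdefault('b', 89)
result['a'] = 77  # {'e': 4, 'y': 73, 'b': 89, 'a': 77}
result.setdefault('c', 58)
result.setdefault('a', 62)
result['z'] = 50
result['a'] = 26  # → {'e': 4, 'y': 73, 'b': 89, 'a': 26, 'c': 58, 'z': 50}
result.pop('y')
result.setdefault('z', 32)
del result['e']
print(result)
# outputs {'b': 89, 'a': 26, 'c': 58, 'z': 50}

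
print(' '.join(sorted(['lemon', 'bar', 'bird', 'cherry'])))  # bar bird cherry lemon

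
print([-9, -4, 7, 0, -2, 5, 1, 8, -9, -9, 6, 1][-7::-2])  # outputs [5, 0, -4]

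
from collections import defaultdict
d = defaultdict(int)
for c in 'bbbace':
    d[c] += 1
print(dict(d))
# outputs {'b': 3, 'a': 1, 'c': 1, 'e': 1}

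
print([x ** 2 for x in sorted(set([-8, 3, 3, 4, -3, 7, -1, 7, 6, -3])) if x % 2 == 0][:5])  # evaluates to [64, 16, 36]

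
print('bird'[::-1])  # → drib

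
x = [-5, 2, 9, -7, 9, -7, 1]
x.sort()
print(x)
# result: [-7, -7, -5, 1, 2, 9, 9]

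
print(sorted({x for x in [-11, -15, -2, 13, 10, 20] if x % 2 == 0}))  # [-2, 10, 20]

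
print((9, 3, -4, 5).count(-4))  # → 1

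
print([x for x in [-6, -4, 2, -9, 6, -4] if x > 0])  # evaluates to [2, 6]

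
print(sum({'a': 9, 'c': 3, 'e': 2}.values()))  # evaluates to 14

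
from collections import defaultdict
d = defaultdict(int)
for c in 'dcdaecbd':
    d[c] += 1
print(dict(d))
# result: {'d': 3, 'c': 2, 'a': 1, 'e': 1, 'b': 1}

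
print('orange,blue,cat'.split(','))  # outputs ['orange', 'blue', 'cat']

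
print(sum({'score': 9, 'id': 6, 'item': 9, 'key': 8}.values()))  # 32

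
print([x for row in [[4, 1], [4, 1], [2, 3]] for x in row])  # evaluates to [4, 1, 4, 1, 2, 3]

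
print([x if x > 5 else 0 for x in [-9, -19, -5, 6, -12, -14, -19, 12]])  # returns [0, 0, 0, 6, 0, 0, 0, 12]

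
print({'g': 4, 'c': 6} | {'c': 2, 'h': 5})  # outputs {'g': 4, 'c': 2, 'h': 5}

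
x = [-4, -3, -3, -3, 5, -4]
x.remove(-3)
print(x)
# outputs [-4, -3, -3, 5, -4]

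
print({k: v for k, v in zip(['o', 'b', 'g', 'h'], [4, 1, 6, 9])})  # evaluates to {'o': 4, 'b': 1, 'g': 6, 'h': 9}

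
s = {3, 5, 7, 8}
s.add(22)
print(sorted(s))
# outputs [3, 5, 7, 8, 22]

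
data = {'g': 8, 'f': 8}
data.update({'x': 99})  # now {'g': 8, 'f': 8, 'x': 99}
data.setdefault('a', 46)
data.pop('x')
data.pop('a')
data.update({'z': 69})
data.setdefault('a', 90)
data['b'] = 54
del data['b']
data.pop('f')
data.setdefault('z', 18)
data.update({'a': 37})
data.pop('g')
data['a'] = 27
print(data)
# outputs {'z': 69, 'a': 27}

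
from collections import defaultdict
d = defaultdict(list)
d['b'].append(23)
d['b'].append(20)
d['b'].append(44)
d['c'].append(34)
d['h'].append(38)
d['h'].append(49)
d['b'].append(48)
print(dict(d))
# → {'b': [23, 20, 44, 48], 'c': [34], 'h': [38, 49]}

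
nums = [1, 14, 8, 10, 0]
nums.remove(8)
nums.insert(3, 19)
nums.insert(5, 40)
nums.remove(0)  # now [1, 14, 10, 19, 40]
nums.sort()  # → [1, 10, 14, 19, 40]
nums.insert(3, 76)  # [1, 10, 14, 76, 19, 40]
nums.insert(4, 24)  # [1, 10, 14, 76, 24, 19, 40]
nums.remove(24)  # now [1, 10, 14, 76, 19, 40]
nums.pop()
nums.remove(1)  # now [10, 14, 76, 19]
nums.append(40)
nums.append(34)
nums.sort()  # [10, 14, 19, 34, 40, 76]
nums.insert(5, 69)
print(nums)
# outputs [10, 14, 19, 34, 40, 69, 76]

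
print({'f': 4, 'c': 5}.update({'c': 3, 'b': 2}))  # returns None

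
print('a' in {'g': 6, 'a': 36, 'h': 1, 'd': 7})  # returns True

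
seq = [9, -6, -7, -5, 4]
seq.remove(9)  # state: [-6, -7, -5, 4]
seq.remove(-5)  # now [-6, -7, 4]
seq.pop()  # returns 4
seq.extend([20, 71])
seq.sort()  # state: [-7, -6, 20, 71]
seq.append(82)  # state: [-7, -6, 20, 71, 82]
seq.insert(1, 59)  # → [-7, 59, -6, 20, 71, 82]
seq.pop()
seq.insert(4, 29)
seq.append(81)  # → [-7, 59, -6, 20, 29, 71, 81]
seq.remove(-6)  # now [-7, 59, 20, 29, 71, 81]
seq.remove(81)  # [-7, 59, 20, 29, 71]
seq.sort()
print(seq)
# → [-7, 20, 29, 59, 71]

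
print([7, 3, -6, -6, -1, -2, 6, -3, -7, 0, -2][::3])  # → [7, -6, 6, 0]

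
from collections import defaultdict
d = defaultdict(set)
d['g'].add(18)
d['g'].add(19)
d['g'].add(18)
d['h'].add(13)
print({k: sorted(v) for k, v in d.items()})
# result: {'g': [18, 19], 'h': [13]}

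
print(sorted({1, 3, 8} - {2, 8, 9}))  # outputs [1, 3]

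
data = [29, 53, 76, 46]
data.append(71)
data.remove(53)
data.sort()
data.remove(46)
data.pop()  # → 76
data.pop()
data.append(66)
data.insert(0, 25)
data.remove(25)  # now [29, 66]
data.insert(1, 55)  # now [29, 55, 66]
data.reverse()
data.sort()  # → [29, 55, 66]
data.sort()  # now [29, 55, 66]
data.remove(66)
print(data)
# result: [29, 55]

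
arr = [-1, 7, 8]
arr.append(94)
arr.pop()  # 94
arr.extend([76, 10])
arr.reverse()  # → [10, 76, 8, 7, -1]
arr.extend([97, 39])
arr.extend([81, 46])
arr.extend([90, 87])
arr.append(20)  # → [10, 76, 8, 7, -1, 97, 39, 81, 46, 90, 87, 20]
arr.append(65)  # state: [10, 76, 8, 7, -1, 97, 39, 81, 46, 90, 87, 20, 65]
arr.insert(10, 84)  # [10, 76, 8, 7, -1, 97, 39, 81, 46, 90, 84, 87, 20, 65]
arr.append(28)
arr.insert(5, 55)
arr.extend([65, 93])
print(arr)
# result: [10, 76, 8, 7, -1, 55, 97, 39, 81, 46, 90, 84, 87, 20, 65, 28, 65, 93]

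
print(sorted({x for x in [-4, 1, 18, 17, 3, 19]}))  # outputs [-4, 1, 3, 17, 18, 19]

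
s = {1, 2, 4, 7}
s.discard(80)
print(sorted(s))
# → [1, 2, 4, 7]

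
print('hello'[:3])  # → hel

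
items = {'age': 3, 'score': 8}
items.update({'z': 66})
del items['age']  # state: {'score': 8, 'z': 66}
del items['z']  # {'score': 8}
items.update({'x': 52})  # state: {'score': 8, 'x': 52}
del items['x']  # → {'score': 8}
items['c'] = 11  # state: {'score': 8, 'c': 11}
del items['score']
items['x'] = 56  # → {'c': 11, 'x': 56}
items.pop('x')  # 56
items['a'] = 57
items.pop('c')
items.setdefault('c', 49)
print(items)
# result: {'a': 57, 'c': 49}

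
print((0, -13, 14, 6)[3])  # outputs 6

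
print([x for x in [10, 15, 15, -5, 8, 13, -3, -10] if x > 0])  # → [10, 15, 15, 8, 13]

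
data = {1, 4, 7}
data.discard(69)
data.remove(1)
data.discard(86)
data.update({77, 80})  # {4, 7, 77, 80}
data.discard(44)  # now {4, 7, 77, 80}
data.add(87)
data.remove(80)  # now {4, 7, 77, 87}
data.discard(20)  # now {4, 7, 77, 87}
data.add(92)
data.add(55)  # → {4, 7, 55, 77, 87, 92}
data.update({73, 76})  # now {4, 7, 55, 73, 76, 77, 87, 92}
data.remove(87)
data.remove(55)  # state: {4, 7, 73, 76, 77, 92}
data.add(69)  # {4, 7, 69, 73, 76, 77, 92}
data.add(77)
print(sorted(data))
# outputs [4, 7, 69, 73, 76, 77, 92]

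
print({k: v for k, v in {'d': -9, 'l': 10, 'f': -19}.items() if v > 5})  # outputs {'l': 10}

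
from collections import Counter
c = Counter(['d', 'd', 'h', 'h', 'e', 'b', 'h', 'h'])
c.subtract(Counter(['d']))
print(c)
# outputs Counter({'h': 4, 'd': 1, 'e': 1, 'b': 1})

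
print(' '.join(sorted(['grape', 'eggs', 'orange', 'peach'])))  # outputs eggs grape orange peach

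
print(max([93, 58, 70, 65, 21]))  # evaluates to 93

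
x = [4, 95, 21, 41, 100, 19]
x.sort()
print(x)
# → [4, 19, 21, 41, 95, 100]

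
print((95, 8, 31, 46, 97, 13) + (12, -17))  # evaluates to (95, 8, 31, 46, 97, 13, 12, -17)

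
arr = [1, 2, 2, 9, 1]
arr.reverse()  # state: [1, 9, 2, 2, 1]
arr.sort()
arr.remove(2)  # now [1, 1, 2, 9]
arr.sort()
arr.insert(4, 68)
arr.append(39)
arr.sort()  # [1, 1, 2, 9, 39, 68]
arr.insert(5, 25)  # [1, 1, 2, 9, 39, 25, 68]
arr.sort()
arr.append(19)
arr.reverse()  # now [19, 68, 39, 25, 9, 2, 1, 1]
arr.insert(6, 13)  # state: [19, 68, 39, 25, 9, 2, 13, 1, 1]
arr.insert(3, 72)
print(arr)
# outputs [19, 68, 39, 72, 25, 9, 2, 13, 1, 1]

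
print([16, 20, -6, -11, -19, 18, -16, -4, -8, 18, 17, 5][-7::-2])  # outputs [18, -11, 20]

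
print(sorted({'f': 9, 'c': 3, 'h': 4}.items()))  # [('c', 3), ('f', 9), ('h', 4)]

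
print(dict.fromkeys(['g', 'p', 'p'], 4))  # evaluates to {'g': 4, 'p': 4}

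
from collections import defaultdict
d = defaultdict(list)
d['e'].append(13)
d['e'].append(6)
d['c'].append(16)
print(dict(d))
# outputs {'e': [13, 6], 'c': [16]}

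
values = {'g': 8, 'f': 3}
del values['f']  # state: {'g': 8}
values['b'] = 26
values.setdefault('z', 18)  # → 18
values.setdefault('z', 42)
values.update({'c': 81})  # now {'g': 8, 'b': 26, 'z': 18, 'c': 81}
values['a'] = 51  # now {'g': 8, 'b': 26, 'z': 18, 'c': 81, 'a': 51}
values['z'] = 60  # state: {'g': 8, 'b': 26, 'z': 60, 'c': 81, 'a': 51}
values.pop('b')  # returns 26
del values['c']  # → {'g': 8, 'z': 60, 'a': 51}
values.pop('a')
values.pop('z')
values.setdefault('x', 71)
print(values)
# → {'g': 8, 'x': 71}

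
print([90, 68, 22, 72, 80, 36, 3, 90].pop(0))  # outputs 90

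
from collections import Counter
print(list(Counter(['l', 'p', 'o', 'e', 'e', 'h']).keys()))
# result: ['l', 'p', 'o', 'e', 'h']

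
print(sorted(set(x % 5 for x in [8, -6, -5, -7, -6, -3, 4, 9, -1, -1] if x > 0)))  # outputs [3, 4]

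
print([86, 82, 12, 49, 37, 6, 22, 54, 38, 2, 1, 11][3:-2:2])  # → [49, 6, 54, 2]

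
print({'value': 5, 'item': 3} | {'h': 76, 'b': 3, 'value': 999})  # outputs {'value': 999, 'item': 3, 'h': 76, 'b': 3}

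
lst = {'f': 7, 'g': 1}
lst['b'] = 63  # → {'f': 7, 'g': 1, 'b': 63}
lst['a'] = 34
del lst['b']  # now {'f': 7, 'g': 1, 'a': 34}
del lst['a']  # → {'f': 7, 'g': 1}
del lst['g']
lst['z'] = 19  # {'f': 7, 'z': 19}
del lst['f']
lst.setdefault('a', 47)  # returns 47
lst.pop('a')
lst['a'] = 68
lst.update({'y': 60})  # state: {'z': 19, 'a': 68, 'y': 60}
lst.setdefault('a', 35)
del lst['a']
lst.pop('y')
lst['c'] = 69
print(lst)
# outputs {'z': 19, 'c': 69}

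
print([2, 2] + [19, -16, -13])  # [2, 2, 19, -16, -13]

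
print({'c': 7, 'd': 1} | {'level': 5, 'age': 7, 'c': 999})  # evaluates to {'c': 999, 'd': 1, 'level': 5, 'age': 7}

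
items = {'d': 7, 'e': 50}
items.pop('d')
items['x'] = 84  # {'e': 50, 'x': 84}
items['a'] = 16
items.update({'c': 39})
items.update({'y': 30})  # {'e': 50, 'x': 84, 'a': 16, 'c': 39, 'y': 30}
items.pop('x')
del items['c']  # {'e': 50, 'a': 16, 'y': 30}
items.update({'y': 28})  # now {'e': 50, 'a': 16, 'y': 28}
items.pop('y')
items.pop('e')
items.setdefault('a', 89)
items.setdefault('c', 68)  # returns 68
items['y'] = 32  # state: {'a': 16, 'c': 68, 'y': 32}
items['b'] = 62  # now {'a': 16, 'c': 68, 'y': 32, 'b': 62}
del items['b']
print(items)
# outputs {'a': 16, 'c': 68, 'y': 32}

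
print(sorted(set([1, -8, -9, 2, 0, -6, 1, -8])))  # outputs [-9, -8, -6, 0, 1, 2]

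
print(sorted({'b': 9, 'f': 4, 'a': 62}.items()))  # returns [('a', 62), ('b', 9), ('f', 4)]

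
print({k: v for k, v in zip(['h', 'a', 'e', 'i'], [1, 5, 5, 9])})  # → {'h': 1, 'a': 5, 'e': 5, 'i': 9}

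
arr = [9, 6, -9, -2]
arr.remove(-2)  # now [9, 6, -9]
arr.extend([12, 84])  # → [9, 6, -9, 12, 84]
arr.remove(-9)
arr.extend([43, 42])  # [9, 6, 12, 84, 43, 42]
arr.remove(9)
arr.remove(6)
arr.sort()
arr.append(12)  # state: [12, 42, 43, 84, 12]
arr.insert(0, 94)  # [94, 12, 42, 43, 84, 12]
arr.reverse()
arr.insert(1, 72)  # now [12, 72, 84, 43, 42, 12, 94]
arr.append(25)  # [12, 72, 84, 43, 42, 12, 94, 25]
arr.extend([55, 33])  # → [12, 72, 84, 43, 42, 12, 94, 25, 55, 33]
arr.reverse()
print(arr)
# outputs [33, 55, 25, 94, 12, 42, 43, 84, 72, 12]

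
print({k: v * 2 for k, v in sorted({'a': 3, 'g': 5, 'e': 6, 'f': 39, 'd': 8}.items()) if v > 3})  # {'d': 16, 'e': 12, 'f': 78, 'g': 10}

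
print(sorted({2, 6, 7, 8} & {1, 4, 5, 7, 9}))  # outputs [7]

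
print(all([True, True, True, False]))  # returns False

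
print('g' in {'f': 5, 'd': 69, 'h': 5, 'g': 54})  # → True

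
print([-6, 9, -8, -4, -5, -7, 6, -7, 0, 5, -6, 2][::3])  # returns [-6, -4, 6, 5]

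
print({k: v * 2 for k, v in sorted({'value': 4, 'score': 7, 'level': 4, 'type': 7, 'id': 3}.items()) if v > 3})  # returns {'level': 8, 'score': 14, 'type': 14, 'value': 8}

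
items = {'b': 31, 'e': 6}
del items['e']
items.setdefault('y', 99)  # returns 99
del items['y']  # {'b': 31}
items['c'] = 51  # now {'b': 31, 'c': 51}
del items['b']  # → {'c': 51}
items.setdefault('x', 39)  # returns 39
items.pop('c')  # 51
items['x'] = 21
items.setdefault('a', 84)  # 84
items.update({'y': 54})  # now {'x': 21, 'a': 84, 'y': 54}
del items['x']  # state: {'a': 84, 'y': 54}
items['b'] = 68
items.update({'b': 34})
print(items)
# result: {'a': 84, 'y': 54, 'b': 34}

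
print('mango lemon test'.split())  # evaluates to ['mango', 'lemon', 'test']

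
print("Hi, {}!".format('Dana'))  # Hi, Dana!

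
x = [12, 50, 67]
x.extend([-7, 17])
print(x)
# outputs [12, 50, 67, -7, 17]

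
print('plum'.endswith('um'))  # True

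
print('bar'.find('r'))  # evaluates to 2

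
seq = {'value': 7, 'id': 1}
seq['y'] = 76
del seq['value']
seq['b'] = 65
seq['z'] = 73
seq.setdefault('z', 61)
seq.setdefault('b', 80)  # 65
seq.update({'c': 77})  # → {'id': 1, 'y': 76, 'b': 65, 'z': 73, 'c': 77}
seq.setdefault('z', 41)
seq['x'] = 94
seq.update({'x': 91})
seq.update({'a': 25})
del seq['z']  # {'id': 1, 'y': 76, 'b': 65, 'c': 77, 'x': 91, 'a': 25}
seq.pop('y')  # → 76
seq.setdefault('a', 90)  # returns 25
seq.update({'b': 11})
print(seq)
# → {'id': 1, 'b': 11, 'c': 77, 'x': 91, 'a': 25}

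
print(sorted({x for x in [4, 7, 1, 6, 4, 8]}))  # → [1, 4, 6, 7, 8]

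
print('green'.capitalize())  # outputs Green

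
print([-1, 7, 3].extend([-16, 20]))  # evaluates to None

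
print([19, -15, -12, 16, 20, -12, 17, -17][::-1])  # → [-17, 17, -12, 20, 16, -12, -15, 19]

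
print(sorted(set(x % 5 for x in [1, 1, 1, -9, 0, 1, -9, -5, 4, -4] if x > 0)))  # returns [1, 4]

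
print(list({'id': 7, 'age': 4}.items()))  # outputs [('id', 7), ('age', 4)]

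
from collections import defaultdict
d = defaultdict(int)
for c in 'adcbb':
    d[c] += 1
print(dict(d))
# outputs {'a': 1, 'd': 1, 'c': 1, 'b': 2}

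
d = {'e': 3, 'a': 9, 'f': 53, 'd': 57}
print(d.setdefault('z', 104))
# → 104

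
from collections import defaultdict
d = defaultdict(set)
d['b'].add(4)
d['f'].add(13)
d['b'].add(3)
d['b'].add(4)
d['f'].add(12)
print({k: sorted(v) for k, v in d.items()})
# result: {'b': [3, 4], 'f': [12, 13]}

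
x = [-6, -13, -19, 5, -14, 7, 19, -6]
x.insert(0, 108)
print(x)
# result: [108, -6, -13, -19, 5, -14, 7, 19, -6]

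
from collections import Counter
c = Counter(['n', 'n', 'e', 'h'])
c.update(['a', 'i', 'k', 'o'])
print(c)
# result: Counter({'n': 2, 'e': 1, 'h': 1, 'a': 1, 'i': 1, 'k': 1, 'o': 1})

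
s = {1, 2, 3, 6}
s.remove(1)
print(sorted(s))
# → [2, 3, 6]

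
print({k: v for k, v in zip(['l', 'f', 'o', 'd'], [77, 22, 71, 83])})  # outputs {'l': 77, 'f': 22, 'o': 71, 'd': 83}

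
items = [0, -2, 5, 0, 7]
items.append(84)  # [0, -2, 5, 0, 7, 84]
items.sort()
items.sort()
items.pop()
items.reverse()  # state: [7, 5, 0, 0, -2]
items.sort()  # [-2, 0, 0, 5, 7]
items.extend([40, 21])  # [-2, 0, 0, 5, 7, 40, 21]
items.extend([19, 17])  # [-2, 0, 0, 5, 7, 40, 21, 19, 17]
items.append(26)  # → [-2, 0, 0, 5, 7, 40, 21, 19, 17, 26]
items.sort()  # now [-2, 0, 0, 5, 7, 17, 19, 21, 26, 40]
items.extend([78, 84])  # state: [-2, 0, 0, 5, 7, 17, 19, 21, 26, 40, 78, 84]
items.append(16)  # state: [-2, 0, 0, 5, 7, 17, 19, 21, 26, 40, 78, 84, 16]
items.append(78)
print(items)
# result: [-2, 0, 0, 5, 7, 17, 19, 21, 26, 40, 78, 84, 16, 78]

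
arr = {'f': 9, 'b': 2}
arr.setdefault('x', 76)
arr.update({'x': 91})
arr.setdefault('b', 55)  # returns 2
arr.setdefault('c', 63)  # 63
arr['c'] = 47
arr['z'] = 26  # {'f': 9, 'b': 2, 'x': 91, 'c': 47, 'z': 26}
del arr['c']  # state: {'f': 9, 'b': 2, 'x': 91, 'z': 26}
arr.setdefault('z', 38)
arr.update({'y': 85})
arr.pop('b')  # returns 2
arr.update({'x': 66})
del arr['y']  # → {'f': 9, 'x': 66, 'z': 26}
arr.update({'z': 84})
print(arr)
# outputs {'f': 9, 'x': 66, 'z': 84}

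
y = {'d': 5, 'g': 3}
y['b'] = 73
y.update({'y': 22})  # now {'d': 5, 'g': 3, 'b': 73, 'y': 22}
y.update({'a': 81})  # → {'d': 5, 'g': 3, 'b': 73, 'y': 22, 'a': 81}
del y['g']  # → {'d': 5, 'b': 73, 'y': 22, 'a': 81}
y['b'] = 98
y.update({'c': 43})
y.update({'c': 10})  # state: {'d': 5, 'b': 98, 'y': 22, 'a': 81, 'c': 10}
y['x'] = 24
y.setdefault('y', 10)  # 22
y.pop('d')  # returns 5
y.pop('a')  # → 81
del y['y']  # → {'b': 98, 'c': 10, 'x': 24}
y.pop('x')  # 24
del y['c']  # {'b': 98}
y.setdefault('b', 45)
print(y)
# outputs {'b': 98}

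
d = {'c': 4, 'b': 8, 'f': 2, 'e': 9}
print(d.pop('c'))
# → 4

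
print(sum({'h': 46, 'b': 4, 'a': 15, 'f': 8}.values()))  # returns 73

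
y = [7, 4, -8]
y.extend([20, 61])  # [7, 4, -8, 20, 61]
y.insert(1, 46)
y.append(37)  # [7, 46, 4, -8, 20, 61, 37]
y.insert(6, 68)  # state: [7, 46, 4, -8, 20, 61, 68, 37]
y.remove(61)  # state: [7, 46, 4, -8, 20, 68, 37]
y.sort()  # [-8, 4, 7, 20, 37, 46, 68]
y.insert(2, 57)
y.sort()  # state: [-8, 4, 7, 20, 37, 46, 57, 68]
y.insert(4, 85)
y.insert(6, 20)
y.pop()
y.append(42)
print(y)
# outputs [-8, 4, 7, 20, 85, 37, 20, 46, 57, 42]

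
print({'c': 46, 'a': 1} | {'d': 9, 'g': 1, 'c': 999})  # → {'c': 999, 'a': 1, 'd': 9, 'g': 1}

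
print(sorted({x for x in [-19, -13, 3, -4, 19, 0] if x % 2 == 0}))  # [-4, 0]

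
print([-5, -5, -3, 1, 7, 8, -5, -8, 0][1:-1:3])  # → [-5, 7, -8]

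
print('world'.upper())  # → WORLD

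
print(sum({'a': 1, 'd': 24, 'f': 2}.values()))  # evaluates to 27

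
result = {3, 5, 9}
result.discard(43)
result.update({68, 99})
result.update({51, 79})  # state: {3, 5, 9, 51, 68, 79, 99}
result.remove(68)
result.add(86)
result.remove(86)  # {3, 5, 9, 51, 79, 99}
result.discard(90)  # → {3, 5, 9, 51, 79, 99}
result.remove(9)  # {3, 5, 51, 79, 99}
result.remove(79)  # {3, 5, 51, 99}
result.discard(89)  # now {3, 5, 51, 99}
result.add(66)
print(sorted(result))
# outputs [3, 5, 51, 66, 99]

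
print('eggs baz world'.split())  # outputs ['eggs', 'baz', 'world']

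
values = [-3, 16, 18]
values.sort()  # [-3, 16, 18]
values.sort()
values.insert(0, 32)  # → [32, -3, 16, 18]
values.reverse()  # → [18, 16, -3, 32]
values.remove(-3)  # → [18, 16, 32]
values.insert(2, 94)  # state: [18, 16, 94, 32]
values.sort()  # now [16, 18, 32, 94]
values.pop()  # 94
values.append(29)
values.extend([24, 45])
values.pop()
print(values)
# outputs [16, 18, 32, 29, 24]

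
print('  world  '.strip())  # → world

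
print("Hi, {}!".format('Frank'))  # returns Hi, Frank!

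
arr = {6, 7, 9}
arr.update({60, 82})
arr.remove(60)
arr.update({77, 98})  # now {6, 7, 9, 77, 82, 98}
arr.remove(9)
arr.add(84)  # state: {6, 7, 77, 82, 84, 98}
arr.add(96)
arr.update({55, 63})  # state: {6, 7, 55, 63, 77, 82, 84, 96, 98}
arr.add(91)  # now {6, 7, 55, 63, 77, 82, 84, 91, 96, 98}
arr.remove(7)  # {6, 55, 63, 77, 82, 84, 91, 96, 98}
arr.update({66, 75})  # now {6, 55, 63, 66, 75, 77, 82, 84, 91, 96, 98}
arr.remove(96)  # {6, 55, 63, 66, 75, 77, 82, 84, 91, 98}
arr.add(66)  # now {6, 55, 63, 66, 75, 77, 82, 84, 91, 98}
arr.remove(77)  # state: {6, 55, 63, 66, 75, 82, 84, 91, 98}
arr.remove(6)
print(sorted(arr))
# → [55, 63, 66, 75, 82, 84, 91, 98]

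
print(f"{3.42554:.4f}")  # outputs 3.4255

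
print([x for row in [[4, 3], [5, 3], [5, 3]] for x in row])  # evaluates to [4, 3, 5, 3, 5, 3]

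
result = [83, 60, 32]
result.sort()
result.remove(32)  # [60, 83]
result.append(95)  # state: [60, 83, 95]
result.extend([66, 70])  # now [60, 83, 95, 66, 70]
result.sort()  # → [60, 66, 70, 83, 95]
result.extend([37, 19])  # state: [60, 66, 70, 83, 95, 37, 19]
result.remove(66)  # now [60, 70, 83, 95, 37, 19]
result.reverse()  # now [19, 37, 95, 83, 70, 60]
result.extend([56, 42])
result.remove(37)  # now [19, 95, 83, 70, 60, 56, 42]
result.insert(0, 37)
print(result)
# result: [37, 19, 95, 83, 70, 60, 56, 42]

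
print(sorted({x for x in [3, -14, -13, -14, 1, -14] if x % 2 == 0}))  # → [-14]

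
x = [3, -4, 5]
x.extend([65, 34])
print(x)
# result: [3, -4, 5, 65, 34]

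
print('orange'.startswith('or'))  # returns True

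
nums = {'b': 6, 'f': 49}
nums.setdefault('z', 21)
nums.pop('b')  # 6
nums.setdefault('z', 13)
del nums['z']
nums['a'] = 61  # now {'f': 49, 'a': 61}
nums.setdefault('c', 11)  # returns 11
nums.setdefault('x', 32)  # 32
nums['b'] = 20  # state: {'f': 49, 'a': 61, 'c': 11, 'x': 32, 'b': 20}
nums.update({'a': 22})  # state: {'f': 49, 'a': 22, 'c': 11, 'x': 32, 'b': 20}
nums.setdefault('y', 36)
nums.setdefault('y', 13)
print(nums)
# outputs {'f': 49, 'a': 22, 'c': 11, 'x': 32, 'b': 20, 'y': 36}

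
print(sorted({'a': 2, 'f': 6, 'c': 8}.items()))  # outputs [('a', 2), ('c', 8), ('f', 6)]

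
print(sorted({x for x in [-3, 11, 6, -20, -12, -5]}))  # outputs [-20, -12, -5, -3, 6, 11]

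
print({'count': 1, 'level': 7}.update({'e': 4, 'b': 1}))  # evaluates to None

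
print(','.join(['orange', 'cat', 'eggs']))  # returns orange,cat,eggs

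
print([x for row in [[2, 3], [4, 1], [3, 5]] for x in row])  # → [2, 3, 4, 1, 3, 5]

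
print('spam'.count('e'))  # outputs 0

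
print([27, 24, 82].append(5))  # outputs None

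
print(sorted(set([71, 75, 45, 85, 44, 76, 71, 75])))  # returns [44, 45, 71, 75, 76, 85]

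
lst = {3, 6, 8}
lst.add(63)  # {3, 6, 8, 63}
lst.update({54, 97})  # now {3, 6, 8, 54, 63, 97}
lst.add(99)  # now {3, 6, 8, 54, 63, 97, 99}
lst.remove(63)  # {3, 6, 8, 54, 97, 99}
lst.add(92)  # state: {3, 6, 8, 54, 92, 97, 99}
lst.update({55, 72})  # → {3, 6, 8, 54, 55, 72, 92, 97, 99}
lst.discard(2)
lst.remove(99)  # {3, 6, 8, 54, 55, 72, 92, 97}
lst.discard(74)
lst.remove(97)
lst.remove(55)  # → {3, 6, 8, 54, 72, 92}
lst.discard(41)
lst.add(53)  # {3, 6, 8, 53, 54, 72, 92}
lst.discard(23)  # {3, 6, 8, 53, 54, 72, 92}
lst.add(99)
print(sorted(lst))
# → [3, 6, 8, 53, 54, 72, 92, 99]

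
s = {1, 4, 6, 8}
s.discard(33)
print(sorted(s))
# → [1, 4, 6, 8]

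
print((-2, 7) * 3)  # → (-2, 7, -2, 7, -2, 7)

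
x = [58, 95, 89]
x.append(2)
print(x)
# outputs [58, 95, 89, 2]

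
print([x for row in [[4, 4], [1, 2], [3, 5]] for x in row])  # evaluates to [4, 4, 1, 2, 3, 5]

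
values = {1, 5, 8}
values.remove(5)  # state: {1, 8}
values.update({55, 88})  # {1, 8, 55, 88}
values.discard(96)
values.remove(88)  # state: {1, 8, 55}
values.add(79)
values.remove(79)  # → {1, 8, 55}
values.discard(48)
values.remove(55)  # {1, 8}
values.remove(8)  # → {1}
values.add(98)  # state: {1, 98}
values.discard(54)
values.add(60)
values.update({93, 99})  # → {1, 60, 93, 98, 99}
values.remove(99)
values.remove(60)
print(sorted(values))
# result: [1, 93, 98]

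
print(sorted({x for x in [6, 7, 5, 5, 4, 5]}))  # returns [4, 5, 6, 7]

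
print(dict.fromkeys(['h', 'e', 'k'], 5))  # {'h': 5, 'e': 5, 'k': 5}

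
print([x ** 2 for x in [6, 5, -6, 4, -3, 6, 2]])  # [36, 25, 36, 16, 9, 36, 4]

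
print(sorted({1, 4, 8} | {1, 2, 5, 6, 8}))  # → [1, 2, 4, 5, 6, 8]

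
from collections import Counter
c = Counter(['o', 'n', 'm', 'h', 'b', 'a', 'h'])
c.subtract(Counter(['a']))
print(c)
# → Counter({'h': 2, 'o': 1, 'n': 1, 'm': 1, 'b': 1, 'a': 0})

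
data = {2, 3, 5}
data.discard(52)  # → {2, 3, 5}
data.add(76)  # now {2, 3, 5, 76}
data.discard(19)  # {2, 3, 5, 76}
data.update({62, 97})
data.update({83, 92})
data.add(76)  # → {2, 3, 5, 62, 76, 83, 92, 97}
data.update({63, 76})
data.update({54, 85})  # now {2, 3, 5, 54, 62, 63, 76, 83, 85, 92, 97}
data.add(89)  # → {2, 3, 5, 54, 62, 63, 76, 83, 85, 89, 92, 97}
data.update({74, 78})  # {2, 3, 5, 54, 62, 63, 74, 76, 78, 83, 85, 89, 92, 97}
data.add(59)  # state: {2, 3, 5, 54, 59, 62, 63, 74, 76, 78, 83, 85, 89, 92, 97}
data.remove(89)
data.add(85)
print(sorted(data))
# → [2, 3, 5, 54, 59, 62, 63, 74, 76, 78, 83, 85, 92, 97]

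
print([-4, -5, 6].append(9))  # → None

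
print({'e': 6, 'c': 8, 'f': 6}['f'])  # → 6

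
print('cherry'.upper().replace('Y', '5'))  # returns CHERR5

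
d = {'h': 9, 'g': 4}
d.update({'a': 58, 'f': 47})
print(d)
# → {'h': 9, 'g': 4, 'a': 58, 'f': 47}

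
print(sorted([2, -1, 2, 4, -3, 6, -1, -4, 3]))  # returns [-4, -3, -1, -1, 2, 2, 3, 4, 6]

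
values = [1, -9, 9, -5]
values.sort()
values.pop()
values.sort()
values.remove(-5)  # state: [-9, 1]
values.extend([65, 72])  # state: [-9, 1, 65, 72]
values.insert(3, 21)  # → [-9, 1, 65, 21, 72]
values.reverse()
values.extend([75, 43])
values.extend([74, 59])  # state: [72, 21, 65, 1, -9, 75, 43, 74, 59]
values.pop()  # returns 59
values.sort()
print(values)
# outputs [-9, 1, 21, 43, 65, 72, 74, 75]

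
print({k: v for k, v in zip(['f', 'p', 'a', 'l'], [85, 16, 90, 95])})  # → {'f': 85, 'p': 16, 'a': 90, 'l': 95}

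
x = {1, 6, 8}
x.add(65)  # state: {1, 6, 8, 65}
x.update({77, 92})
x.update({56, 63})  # {1, 6, 8, 56, 63, 65, 77, 92}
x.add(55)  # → {1, 6, 8, 55, 56, 63, 65, 77, 92}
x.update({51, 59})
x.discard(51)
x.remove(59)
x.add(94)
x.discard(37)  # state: {1, 6, 8, 55, 56, 63, 65, 77, 92, 94}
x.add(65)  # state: {1, 6, 8, 55, 56, 63, 65, 77, 92, 94}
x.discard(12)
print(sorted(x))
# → [1, 6, 8, 55, 56, 63, 65, 77, 92, 94]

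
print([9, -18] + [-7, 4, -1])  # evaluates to [9, -18, -7, 4, -1]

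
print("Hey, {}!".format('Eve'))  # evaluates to Hey, Eve!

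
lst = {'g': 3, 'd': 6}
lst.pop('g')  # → 3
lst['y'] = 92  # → {'d': 6, 'y': 92}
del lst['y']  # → {'d': 6}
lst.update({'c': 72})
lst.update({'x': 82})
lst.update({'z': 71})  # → {'d': 6, 'c': 72, 'x': 82, 'z': 71}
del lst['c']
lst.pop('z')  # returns 71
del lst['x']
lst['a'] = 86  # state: {'d': 6, 'a': 86}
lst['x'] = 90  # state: {'d': 6, 'a': 86, 'x': 90}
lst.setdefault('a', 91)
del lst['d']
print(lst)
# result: {'a': 86, 'x': 90}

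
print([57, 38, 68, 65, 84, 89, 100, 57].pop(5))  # 89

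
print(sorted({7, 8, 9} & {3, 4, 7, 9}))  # [7, 9]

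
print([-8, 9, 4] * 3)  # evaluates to [-8, 9, 4, -8, 9, 4, -8, 9, 4]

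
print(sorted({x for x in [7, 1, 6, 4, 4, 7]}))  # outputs [1, 4, 6, 7]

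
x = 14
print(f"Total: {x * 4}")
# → Total: 56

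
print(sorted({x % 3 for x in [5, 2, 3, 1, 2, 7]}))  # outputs [0, 1, 2]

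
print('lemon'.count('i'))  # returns 0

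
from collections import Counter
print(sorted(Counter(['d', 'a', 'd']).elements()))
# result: ['a', 'd', 'd']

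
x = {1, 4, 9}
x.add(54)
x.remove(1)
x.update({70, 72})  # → {4, 9, 54, 70, 72}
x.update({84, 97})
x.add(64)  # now {4, 9, 54, 64, 70, 72, 84, 97}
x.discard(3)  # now {4, 9, 54, 64, 70, 72, 84, 97}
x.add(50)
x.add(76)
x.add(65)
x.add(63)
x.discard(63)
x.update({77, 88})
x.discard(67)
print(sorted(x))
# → [4, 9, 50, 54, 64, 65, 70, 72, 76, 77, 84, 88, 97]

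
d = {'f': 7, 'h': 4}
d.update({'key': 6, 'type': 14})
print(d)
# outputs {'f': 7, 'h': 4, 'key': 6, 'type': 14}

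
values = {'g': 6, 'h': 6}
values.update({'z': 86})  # {'g': 6, 'h': 6, 'z': 86}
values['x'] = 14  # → {'g': 6, 'h': 6, 'z': 86, 'x': 14}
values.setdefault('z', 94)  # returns 86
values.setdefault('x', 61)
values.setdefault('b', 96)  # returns 96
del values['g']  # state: {'h': 6, 'z': 86, 'x': 14, 'b': 96}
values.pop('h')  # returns 6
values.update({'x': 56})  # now {'z': 86, 'x': 56, 'b': 96}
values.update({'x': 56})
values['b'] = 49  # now {'z': 86, 'x': 56, 'b': 49}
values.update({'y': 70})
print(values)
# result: {'z': 86, 'x': 56, 'b': 49, 'y': 70}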